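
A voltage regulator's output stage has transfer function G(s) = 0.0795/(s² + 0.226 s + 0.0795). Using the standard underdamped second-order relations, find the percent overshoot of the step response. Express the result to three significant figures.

ω_n = √0.0795 = 0.282 rad/s; ζ = 0.226/(2·0.282) = 0.401.
%OS = 100 e^{−πζ/√(1−ζ²)} with ζ = 0.401 gives 25.3%.

%OS ≈ 25.3%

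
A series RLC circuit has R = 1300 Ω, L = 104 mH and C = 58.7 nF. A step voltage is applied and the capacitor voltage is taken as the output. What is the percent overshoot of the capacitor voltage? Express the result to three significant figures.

For a series RLC circuit (capacitor voltage as output), ω_n = 1/√(LC) = 1/√(104 mH · 58.7 nF) = 12800 rad/s.
ζ = (R/2)·√(C/L) = (1300/2)·√(58.7 nF/104 mH) = 0.488.
%OS = 100·exp(−πζ/√(1−ζ²)) = 17.2%.

%OS ≈ 17.2%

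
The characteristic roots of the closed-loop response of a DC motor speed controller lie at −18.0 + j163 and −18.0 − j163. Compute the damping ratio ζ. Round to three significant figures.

ζ ≈ 0.110

With σ = 18.0, ω_d = 163: ω_n = √(σ²+ω_d²) = 164 rad/s, ζ = σ/ω_n = 0.110.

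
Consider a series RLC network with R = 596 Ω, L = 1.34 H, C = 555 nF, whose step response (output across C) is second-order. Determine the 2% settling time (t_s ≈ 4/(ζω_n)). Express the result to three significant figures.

t_s ≈ 0.0180 s

For a series RLC circuit (capacitor voltage as output), ω_n = 1/√(LC) = 1/√(1.34 H · 555 nF) = 1160 rad/s.
ζ = (R/2)·√(C/L) = (596/2)·√(555 nF/1.34 H) = 0.192.
t_s ≈ 4/(ζω_n) = 0.0180 s.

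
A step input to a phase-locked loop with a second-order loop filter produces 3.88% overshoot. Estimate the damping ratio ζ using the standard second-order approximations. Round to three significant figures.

ζ ≈ 0.719

From %OS = 100·exp(−πζ/√(1−ζ²)), invert to get ζ = −ln(OS)/√(π² + ln²(OS)) with OS = 0.0388.
−ln 0.0388 = 3.249, so ζ = 3.249/√(π² + 10.56) = 0.719.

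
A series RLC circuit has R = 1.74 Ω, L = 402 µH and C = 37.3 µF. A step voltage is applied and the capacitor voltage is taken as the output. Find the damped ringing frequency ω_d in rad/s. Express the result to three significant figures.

For a series RLC circuit (capacitor voltage as output), ω_n = 1/√(LC) = 1/√(402 µH · 37.3 µF) = 8170 rad/s.
ζ = (R/2)·√(C/L) = (1.74/2)·√(37.3 µF/402 µH) = 0.265.
ω_d = ω_n√(1−ζ²) = 7870 rad/s.

ω_d ≈ 7870 rad/s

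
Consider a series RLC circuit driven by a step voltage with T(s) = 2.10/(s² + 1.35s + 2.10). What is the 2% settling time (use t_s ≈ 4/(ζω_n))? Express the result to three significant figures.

Matching coefficients with s² + 2ζω_n s + ω_n² gives ω_n² = 2.10 ⇒ ω_n = 1.45 rad/s, and ζ = 1.35/(2ω_n) = 0.466.
t_s ≈ 4/(ζω_n) = 4/(0.466·1.45) = 5.93 s.

t_s ≈ 5.93 s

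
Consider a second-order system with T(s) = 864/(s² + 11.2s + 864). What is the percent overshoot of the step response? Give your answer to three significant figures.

Matching coefficients with s² + 2ζω_n s + ω_n² gives ω_n² = 864 ⇒ ω_n = 29.4 rad/s, and ζ = 11.2/(2ω_n) = 0.191.
%OS = 100 e^{−πζ/√(1−ζ²)} with ζ = 0.191 gives 54.4%.

%OS ≈ 54.4%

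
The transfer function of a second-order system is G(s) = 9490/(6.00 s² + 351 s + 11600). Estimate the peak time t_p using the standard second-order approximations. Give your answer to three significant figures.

Dividing through by 6.00: denominator becomes s² + 58.50 s + 1933.
So ω_n = √1933 = 44.0 rad/s and ζ = 58.50/(2·44.0) = 0.665.
ω_d = ω_n√(1−ζ²) = 32.8 rad/s. t_p = π/ω_d = 0.0957 s.

t_p ≈ 0.0957 s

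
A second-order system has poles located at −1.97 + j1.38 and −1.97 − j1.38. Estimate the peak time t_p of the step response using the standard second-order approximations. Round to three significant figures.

t_p = π/ω_d with ω_d = 1.38 (the imaginary part), so t_p = 2.28 s.

t_p ≈ 2.28 s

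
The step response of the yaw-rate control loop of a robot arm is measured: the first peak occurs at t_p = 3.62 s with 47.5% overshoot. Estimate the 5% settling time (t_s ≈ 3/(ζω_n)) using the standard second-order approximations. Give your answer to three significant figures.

t_s ≈ 14.6 s

From the overshoot, ζ = −ln(OS)/√(π²+ln²(OS)) = 0.231.
t_p = π/ω_d ⇒ ω_d = 0.868 rad/s; then ω_n = ω_d/√(1−ζ²) = 0.892 rad/s.
t_s ≈ 3/(ζω_n) = 3/(0.231·0.892) = 14.6 s.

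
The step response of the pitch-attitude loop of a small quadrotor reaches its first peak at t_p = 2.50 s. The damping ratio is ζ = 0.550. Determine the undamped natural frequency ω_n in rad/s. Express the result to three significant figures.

Peak time t_p = π/ω_d, so ω_d = π/t_p = π/2.50 = 1.26 rad/s.
ω_n = ω_d/√(1−ζ²) = 1.26/√0.698 = 1.50 rad/s.

ω_n ≈ 1.50 rad/s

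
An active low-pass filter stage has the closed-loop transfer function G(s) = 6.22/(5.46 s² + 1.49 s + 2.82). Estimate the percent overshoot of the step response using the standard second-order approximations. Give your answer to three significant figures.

Dividing through by 5.46: denominator becomes s² + 0.2729 s + 0.5165.
So ω_n = √0.5165 = 0.719 rad/s and ζ = 0.2729/(2·0.719) = 0.190.
%OS = 100·exp(−πζ/√(1−ζ²)) = 54.5%.

%OS ≈ 54.5%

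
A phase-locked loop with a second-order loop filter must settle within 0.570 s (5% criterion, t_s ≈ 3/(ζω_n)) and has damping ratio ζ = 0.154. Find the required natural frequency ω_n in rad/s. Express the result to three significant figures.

Rearranging t_s ≈ 3/(ζω_n) gives ω_n = 3/(ζ·t_s) = 3/(0.154 × 0.570) = 34.2 rad/s.

ω_n ≈ 34.2 rad/s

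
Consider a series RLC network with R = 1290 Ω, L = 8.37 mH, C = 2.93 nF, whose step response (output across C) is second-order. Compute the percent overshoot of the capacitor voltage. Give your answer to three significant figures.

%OS ≈ 27.3%

For a series RLC circuit (capacitor voltage as output), ω_n = 1/√(LC) = 1/√(8.37 mH · 2.93 nF) = 202000 rad/s.
ζ = (R/2)·√(C/L) = (1290/2)·√(2.93 nF/8.37 mH) = 0.382.
%OS = 100·exp(−πζ/√(1−ζ²)) = 27.3%.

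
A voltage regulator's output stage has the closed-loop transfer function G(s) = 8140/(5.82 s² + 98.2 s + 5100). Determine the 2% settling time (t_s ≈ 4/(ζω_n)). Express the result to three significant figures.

Dividing through by 5.82: denominator becomes s² + 16.87 s + 876.3.
So ω_n = √876.3 = 29.6 rad/s and ζ = 16.87/(2·29.6) = 0.285.
t_s ≈ 4/(ζω_n) = 0.474 s.

t_s ≈ 0.474 s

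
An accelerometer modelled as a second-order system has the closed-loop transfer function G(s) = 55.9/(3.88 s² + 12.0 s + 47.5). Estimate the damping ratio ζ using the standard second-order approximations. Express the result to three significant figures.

Dividing through by 3.88: denominator becomes s² + 3.093 s + 12.24.
So ω_n = √12.24 = 3.50 rad/s and ζ = 3.093/(2·3.50) = 0.442.

ζ ≈ 0.442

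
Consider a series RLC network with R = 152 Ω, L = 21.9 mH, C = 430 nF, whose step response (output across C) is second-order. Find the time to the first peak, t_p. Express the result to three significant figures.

t_p ≈ 0.000324 s

For a series RLC circuit (capacitor voltage as output), ω_n = 1/√(LC) = 1/√(21.9 mH · 430 nF) = 10300 rad/s.
ζ = (R/2)·√(C/L) = (152/2)·√(430 nF/21.9 mH) = 0.337.
ω_d = 10300·√(1 − 0.337²) = 9700 rad/s. t_p = π/ω_d = 0.000324 s.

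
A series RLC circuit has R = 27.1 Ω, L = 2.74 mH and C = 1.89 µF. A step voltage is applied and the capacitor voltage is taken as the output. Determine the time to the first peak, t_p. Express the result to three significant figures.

For a series RLC circuit (capacitor voltage as output), ω_n = 1/√(LC) = 1/√(2.74 mH · 1.89 µF) = 13900 rad/s.
ζ = (R/2)·√(C/L) = (27.1/2)·√(1.89 µF/2.74 mH) = 0.356.
ω_d = 13900·√(1 − 0.356²) = 13000 rad/s. t_p = π/ω_d = 0.000242 s.

t_p ≈ 0.000242 s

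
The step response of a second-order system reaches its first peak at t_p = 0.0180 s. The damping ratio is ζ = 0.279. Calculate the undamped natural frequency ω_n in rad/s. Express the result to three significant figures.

ω_n ≈ 182 rad/s

Peak time t_p = π/ω_d, so ω_d = π/t_p = π/0.0180 = 175 rad/s.
ω_n = ω_d/√(1−ζ²) = 175/√0.922 = 182 rad/s.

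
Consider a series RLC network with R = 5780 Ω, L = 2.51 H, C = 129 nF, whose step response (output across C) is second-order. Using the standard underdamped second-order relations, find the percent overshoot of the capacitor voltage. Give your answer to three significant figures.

For a series RLC circuit (capacitor voltage as output), ω_n = 1/√(LC) = 1/√(2.51 H · 129 nF) = 1760 rad/s.
ζ = (R/2)·√(C/L) = (5780/2)·√(129 nF/2.51 H) = 0.655.
%OS = 100·exp(−πζ/√(1−ζ²)) = 6.56%.

%OS ≈ 6.56%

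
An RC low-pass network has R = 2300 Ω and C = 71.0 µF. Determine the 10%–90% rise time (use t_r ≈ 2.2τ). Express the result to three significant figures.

τ = RC = 2300 × 71.0 µF = 0.163 s.
t_r ≈ 2.2τ = 0.359 s.

t_r ≈ 0.359 s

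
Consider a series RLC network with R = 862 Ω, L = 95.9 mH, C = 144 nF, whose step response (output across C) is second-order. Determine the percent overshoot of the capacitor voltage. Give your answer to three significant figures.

%OS ≈ 14.2%

For a series RLC circuit (capacitor voltage as output), ω_n = 1/√(LC) = 1/√(95.9 mH · 144 nF) = 8510 rad/s.
ζ = (R/2)·√(C/L) = (862/2)·√(144 nF/95.9 mH) = 0.528.
%OS = 100·exp(−πζ/√(1−ζ²)) = 14.2%.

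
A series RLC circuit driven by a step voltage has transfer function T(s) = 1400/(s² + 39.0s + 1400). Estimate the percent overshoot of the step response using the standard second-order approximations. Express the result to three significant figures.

%OS ≈ 14.7%

Comparing the denominator to s² + 2ζω_n s + ω_n²: ω_n = √1400 = 37.4 rad/s, and 2ζω_n = 39.0 so ζ = 39.0/(2·37.4) = 0.521.
%OS = 100 e^{−πζ/√(1−ζ²)} with ζ = 0.521 gives 14.7%.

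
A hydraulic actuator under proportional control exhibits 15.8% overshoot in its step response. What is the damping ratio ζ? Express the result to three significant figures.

ζ ≈ 0.506

Inverting the overshoot relation: ζ = |ln 0.158|/√(π² + ln²0.158) = 0.506.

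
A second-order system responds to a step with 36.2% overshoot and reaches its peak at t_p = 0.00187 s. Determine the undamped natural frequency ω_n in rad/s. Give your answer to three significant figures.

The overshoot fixes ζ = −ln(OS)/√(π²+ln²(OS)) = 0.308.
t_p = π/ω_d ⇒ ω_d = 1680 rad/s; then ω_n = ω_d/√(1−ζ²) = 1770 rad/s.

ω_n ≈ 1770 rad/s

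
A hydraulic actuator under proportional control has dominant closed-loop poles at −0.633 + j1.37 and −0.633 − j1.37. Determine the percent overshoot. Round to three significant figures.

%OS ≈ 23.4%

With σ = 0.633, ω_d = 1.37: ω_n = √(σ²+ω_d²) = 1.51 rad/s, ζ = σ/ω_n = 0.419.
Overshoot: exp(−π·0.419/√(1−0.419²)) = 0.234, i.e. 23.4%.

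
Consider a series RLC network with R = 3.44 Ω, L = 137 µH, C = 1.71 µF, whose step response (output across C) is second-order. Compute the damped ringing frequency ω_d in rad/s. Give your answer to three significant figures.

For a series RLC circuit (capacitor voltage as output), ω_n = 1/√(LC) = 1/√(137 µH · 1.71 µF) = 65300 rad/s.
ζ = (R/2)·√(C/L) = (3.44/2)·√(1.71 µF/137 µH) = 0.192.
ω_d = 65300·√(1 − 0.192²) = 64100 rad/s.

ω_d ≈ 64100 rad/s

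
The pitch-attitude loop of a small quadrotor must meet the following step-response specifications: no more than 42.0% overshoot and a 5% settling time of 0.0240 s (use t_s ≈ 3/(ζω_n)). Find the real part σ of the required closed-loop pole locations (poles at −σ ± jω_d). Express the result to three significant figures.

σ ≈ 125

The settling-time spec alone fixes σ = ζω_n = 3/t_s = 3/0.0240 = 125.
(Overshoot then fixes ζ = 0.266 and hence ω_d = σ·√(1−ζ²)/ζ = 453 rad/s.)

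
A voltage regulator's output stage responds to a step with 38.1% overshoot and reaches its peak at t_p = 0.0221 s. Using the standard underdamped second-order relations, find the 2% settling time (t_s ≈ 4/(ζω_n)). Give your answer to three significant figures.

ζ from %OS: ζ = |ln 0.381|/√(π²+ln²0.381) = 0.294.
t_p = π/ω_d ⇒ ω_d = 142 rad/s; then ω_n = ω_d/√(1−ζ²) = 149 rad/s.
t_s ≈ 4/(ζω_n) = 4/(0.294·149) = 0.0916 s.

t_s ≈ 0.0916 s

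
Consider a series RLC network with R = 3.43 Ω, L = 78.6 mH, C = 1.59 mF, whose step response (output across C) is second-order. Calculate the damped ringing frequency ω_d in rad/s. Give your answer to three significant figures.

For a series RLC circuit (capacitor voltage as output), ω_n = 1/√(LC) = 1/√(78.6 mH · 1.59 mF) = 89.5 rad/s.
ζ = (R/2)·√(C/L) = (3.43/2)·√(1.59 mF/78.6 mH) = 0.244.
ω_d = 89.5·√(1 − 0.244²) = 86.8 rad/s.

ω_d ≈ 86.8 rad/s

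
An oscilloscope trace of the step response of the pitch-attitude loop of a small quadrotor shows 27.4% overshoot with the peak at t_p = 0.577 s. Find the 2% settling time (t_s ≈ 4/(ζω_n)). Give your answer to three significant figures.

ζ from %OS: ζ = |ln 0.274|/√(π²+ln²0.274) = 0.381.
t_p = π/ω_d ⇒ ω_d = 5.44 rad/s; then ω_n = ω_d/√(1−ζ²) = 5.89 rad/s.
t_s ≈ 4/(ζω_n) = 4/(0.381·5.89) = 1.78 s.

t_s ≈ 1.78 s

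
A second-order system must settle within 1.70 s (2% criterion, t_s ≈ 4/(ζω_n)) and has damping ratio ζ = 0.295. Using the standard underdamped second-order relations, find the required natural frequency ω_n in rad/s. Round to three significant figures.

ω_n ≈ 7.98 rad/s

Rearranging t_s ≈ 4/(ζω_n) gives ω_n = 4/(ζ·t_s) = 4/(0.295 × 1.70) = 7.98 rad/s.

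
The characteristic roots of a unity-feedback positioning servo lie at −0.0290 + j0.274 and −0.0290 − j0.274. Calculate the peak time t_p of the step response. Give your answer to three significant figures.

t_p ≈ 11.5 s

t_p = π/ω_d with ω_d = 0.274 (the imaginary part), so t_p = 11.5 s.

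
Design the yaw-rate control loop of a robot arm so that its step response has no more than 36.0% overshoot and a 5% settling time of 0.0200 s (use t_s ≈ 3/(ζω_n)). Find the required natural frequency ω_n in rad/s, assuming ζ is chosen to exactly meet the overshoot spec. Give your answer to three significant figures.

ω_n ≈ 485 rad/s

ζ = −ln(OS)/√(π² + (ln OS)²). With OS = 0.360, ln OS = −1.022 and ζ = 1.022/3.304 = 0.309.
Then ω_n = 3/(ζ t_s) = 3/(0.309 × 0.0200) = 485 rad/s.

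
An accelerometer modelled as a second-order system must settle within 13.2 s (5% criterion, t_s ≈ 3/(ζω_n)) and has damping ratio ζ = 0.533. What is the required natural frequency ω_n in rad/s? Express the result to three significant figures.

Rearranging t_s ≈ 3/(ζω_n) gives ω_n = 3/(ζ·t_s) = 3/(0.533 × 13.2) = 0.426 rad/s.

ω_n ≈ 0.426 rad/s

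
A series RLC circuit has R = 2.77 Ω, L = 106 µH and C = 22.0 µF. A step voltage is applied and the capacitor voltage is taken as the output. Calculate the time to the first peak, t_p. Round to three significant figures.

t_p ≈ 0.000196 s

For a series RLC circuit (capacitor voltage as output), ω_n = 1/√(LC) = 1/√(106 µH · 22.0 µF) = 20700 rad/s.
ζ = (R/2)·√(C/L) = (2.77/2)·√(22.0 µF/106 µH) = 0.631.
ω_d = 20700·√(1 − 0.631²) = 16100 rad/s. t_p = π/ω_d = 0.000196 s.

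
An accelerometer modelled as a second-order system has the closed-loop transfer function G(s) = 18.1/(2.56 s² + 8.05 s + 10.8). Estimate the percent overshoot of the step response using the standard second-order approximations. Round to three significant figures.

Dividing through by 2.56: denominator becomes s² + 3.145 s + 4.219.
So ω_n = √4.219 = 2.05 rad/s and ζ = 3.145/(2·2.05) = 0.765.
%OS = 100·exp(−πζ/√(1−ζ²)) = 2.38%.

%OS ≈ 2.38%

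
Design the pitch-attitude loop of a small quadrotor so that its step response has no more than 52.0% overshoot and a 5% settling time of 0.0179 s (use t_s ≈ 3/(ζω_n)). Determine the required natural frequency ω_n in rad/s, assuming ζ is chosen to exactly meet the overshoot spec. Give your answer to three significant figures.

ω_n ≈ 822 rad/s

ζ = −ln(OS)/√(π² + (ln OS)²). With OS = 0.520, ln OS = −0.6539 and ζ = 0.6539/3.209 = 0.204.
Then ω_n = 3/(ζ t_s) = 3/(0.204 × 0.0179) = 822 rad/s.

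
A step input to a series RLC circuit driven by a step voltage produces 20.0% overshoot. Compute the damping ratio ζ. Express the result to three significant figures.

ζ ≈ 0.456

ζ = −ln(OS)/√(π² + (ln OS)²). With OS = 0.200, ln OS = −1.609 and ζ = 1.609/3.530 = 0.456.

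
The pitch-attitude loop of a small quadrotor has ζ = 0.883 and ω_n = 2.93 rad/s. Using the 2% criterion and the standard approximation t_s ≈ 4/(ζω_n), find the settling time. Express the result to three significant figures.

t_s ≈ 4/(ζω_n) = 4/(0.883 × 2.93) = 1.55 s.

t_s ≈ 1.55 s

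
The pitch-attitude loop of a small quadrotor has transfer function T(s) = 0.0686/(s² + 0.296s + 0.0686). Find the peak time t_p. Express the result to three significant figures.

ω_n = √0.0686 = 0.262 rad/s; ζ = 0.296/(2·0.262) = 0.565.
The damped frequency ω_d = ω_n√(1−ζ²) = 0.216 rad/s. Then t_p = π/ω_d = 14.5 s.

t_p ≈ 14.5 s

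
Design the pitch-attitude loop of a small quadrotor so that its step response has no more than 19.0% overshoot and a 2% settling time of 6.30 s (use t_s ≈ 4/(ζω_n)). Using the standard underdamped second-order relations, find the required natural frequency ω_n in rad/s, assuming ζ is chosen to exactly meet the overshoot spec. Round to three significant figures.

From %OS = 100·exp(−πζ/√(1−ζ²)), invert to get ζ = −ln(OS)/√(π² + ln²(OS)) with OS = 0.190.
−ln 0.190 = 1.661, so ζ = 1.661/√(π² + 2.758) = 0.467.
From t_s ≈ 4/(ζω_n): ω_n = 4/(ζ·t_s) = 4/(0.467·6.30) = 1.36 rad/s.

ω_n ≈ 1.36 rad/s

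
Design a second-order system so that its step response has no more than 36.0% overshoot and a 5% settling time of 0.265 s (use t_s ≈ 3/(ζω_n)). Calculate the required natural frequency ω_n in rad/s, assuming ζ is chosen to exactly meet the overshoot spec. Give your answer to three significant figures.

From %OS = 100·exp(−πζ/√(1−ζ²)), invert to get ζ = −ln(OS)/√(π² + ln²(OS)) with OS = 0.360.
−ln 0.360 = 1.022, so ζ = 1.022/√(π² + 1.044) = 0.309.
Then ω_n = 3/(ζ t_s) = 3/(0.309 × 0.265) = 36.6 rad/s.

ω_n ≈ 36.6 rad/s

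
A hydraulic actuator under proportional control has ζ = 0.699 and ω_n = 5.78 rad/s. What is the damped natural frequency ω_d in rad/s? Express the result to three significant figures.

ω_d = ω_n√(1−ζ²) = 5.78·√0.511 = 4.13 rad/s.

ω_d ≈ 4.13 rad/s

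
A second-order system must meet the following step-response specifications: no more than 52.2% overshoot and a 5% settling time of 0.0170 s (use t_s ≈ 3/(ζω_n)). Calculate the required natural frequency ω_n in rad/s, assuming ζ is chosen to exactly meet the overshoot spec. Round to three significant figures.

From %OS = 100·exp(−πζ/√(1−ζ²)), invert to get ζ = −ln(OS)/√(π² + ln²(OS)) with OS = 0.522.
−ln 0.522 = 0.6501, so ζ = 0.6501/√(π² + 0.4226) = 0.203.
Then ω_n = 3/(ζ t_s) = 3/(0.203 × 0.0170) = 871 rad/s.

ω_n ≈ 871 rad/s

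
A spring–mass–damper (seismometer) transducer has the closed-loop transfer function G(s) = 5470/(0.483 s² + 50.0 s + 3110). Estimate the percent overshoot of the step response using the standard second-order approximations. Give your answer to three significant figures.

%OS ≈ 7.05%

Dividing through by 0.483: denominator becomes s² + 103.5 s + 6439.
So ω_n = √6439 = 80.2 rad/s and ζ = 103.5/(2·80.2) = 0.645.
%OS = 100 e^{−πζ/√(1−ζ²)} with ζ = 0.645 gives 7.05%.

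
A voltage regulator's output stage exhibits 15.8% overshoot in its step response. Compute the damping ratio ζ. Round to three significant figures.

ζ ≈ 0.506

From %OS = 100·exp(−πζ/√(1−ζ²)), invert to get ζ = −ln(OS)/√(π² + ln²(OS)) with OS = 0.158.
−ln 0.158 = 1.845, so ζ = 1.845/√(π² + 3.405) = 0.506.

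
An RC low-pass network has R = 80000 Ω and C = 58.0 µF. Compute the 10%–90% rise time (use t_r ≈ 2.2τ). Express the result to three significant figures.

t_r ≈ 10.2 s

τ = RC = 80000 × 58.0 µF = 4.64 s.
t_r ≈ 2.2τ = 10.2 s.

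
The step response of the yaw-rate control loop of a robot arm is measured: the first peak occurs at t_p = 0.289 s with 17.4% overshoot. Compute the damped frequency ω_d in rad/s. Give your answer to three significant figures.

ω_d ≈ 10.9 rad/s

t_p = π/ω_d, so ω_d = π/0.289 = 10.9 rad/s.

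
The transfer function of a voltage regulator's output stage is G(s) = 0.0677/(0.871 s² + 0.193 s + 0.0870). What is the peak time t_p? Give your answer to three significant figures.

t_p ≈ 10.6 s

Dividing through by 0.871: denominator becomes s² + 0.2216 s + 0.09989.
So ω_n = √0.09989 = 0.316 rad/s and ζ = 0.2216/(2·0.316) = 0.351.
ω_d = ω_n√(1−ζ²) = 0.296 rad/s. t_p = π/ω_d = 10.6 s.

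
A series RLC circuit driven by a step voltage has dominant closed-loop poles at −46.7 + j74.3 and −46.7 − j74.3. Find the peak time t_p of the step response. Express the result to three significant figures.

t_p ≈ 0.0423 s

t_p = π/ω_d with ω_d = 74.3 (the imaginary part), so t_p = 0.0423 s.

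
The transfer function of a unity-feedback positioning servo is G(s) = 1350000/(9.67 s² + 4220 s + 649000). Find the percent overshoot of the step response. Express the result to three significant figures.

%OS ≈ 0.738%

Dividing through by 9.67: denominator becomes s² + 436.4 s + 67110.
So ω_n = √67110 = 259 rad/s and ζ = 436.4/(2·259) = 0.842.
%OS = 100 e^{−πζ/√(1−ζ²)} with ζ = 0.842 gives 0.738%.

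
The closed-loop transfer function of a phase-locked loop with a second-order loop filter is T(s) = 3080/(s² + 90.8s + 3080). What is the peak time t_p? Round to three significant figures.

Matching coefficients with s² + 2ζω_n s + ω_n² gives ω_n² = 3080 ⇒ ω_n = 55.5 rad/s, and ζ = 90.8/(2ω_n) = 0.818.
ω_d = 55.5·√(1 − 0.818²) = 31.9 rad/s. Then t_p = π/ω_d = 0.0984 s.

t_p ≈ 0.0984 s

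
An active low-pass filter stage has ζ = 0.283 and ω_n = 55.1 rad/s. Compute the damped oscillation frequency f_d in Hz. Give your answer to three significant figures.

f_d ≈ 8.41 Hz

ω_d = ω_n√(1−ζ²) = 55.1·√0.920 = 52.8 rad/s.
f_d = ω_d/(2π) = 8.41 Hz.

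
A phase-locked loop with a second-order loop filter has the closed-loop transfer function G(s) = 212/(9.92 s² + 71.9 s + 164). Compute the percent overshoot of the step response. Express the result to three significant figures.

%OS ≈ 0.208%

Dividing through by 9.92: denominator becomes s² + 7.248 s + 16.53.
So ω_n = √16.53 = 4.07 rad/s and ζ = 7.248/(2·4.07) = 0.891.
Overshoot: exp(−π·0.891/√(1−0.891²)) = 0.00208, i.e. 0.208%.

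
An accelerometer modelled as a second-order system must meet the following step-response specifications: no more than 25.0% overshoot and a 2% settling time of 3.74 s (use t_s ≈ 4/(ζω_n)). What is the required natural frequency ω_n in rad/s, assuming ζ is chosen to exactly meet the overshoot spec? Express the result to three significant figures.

ω_n ≈ 2.65 rad/s

ζ = −ln(OS)/√(π² + (ln OS)²). With OS = 0.250, ln OS = −1.386 and ζ = 1.386/3.434 = 0.404.
From t_s ≈ 4/(ζω_n): ω_n = 4/(ζ·t_s) = 4/(0.404·3.74) = 2.65 rad/s.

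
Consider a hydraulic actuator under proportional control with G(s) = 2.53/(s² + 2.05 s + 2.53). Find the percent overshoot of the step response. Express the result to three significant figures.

Matching coefficients with s² + 2ζω_n s + ω_n² gives ω_n² = 2.53 ⇒ ω_n = 1.59 rad/s, and ζ = 2.05/(2ω_n) = 0.644.
%OS = 100·exp(−πζ/√(1−ζ²)) = 7.08%.

%OS ≈ 7.08%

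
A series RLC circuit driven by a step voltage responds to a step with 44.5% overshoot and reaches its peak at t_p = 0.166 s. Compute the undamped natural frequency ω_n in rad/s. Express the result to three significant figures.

ζ from %OS: ζ = |ln 0.445|/√(π²+ln²0.445) = 0.250.
t_p = π/ω_d ⇒ ω_d = 18.9 rad/s; then ω_n = ω_d/√(1−ζ²) = 19.5 rad/s.

ω_n ≈ 19.5 rad/s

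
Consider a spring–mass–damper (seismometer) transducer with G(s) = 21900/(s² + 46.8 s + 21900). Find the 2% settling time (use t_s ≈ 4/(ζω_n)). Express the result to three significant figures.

Matching coefficients with s² + 2ζω_n s + ω_n² gives ω_n² = 21900 ⇒ ω_n = 148 rad/s, and ζ = 46.8/(2ω_n) = 0.158.
t_s ≈ 4/(ζω_n) = 4/(0.158·148) = 0.171 s.

t_s ≈ 0.171 s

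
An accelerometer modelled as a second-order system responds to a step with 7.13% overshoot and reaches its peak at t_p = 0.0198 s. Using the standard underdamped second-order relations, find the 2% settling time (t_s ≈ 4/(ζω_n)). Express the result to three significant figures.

t_s ≈ 0.0300 s

ζ from %OS: ζ = |ln 0.0713|/√(π²+ln²0.0713) = 0.643.
From t_p = π/ω_d, ω_d = π/0.0198 = 159 rad/s, so ω_n = ω_d/√(1−ζ²) = 207 rad/s.
t_s ≈ 4/(ζω_n) = 4/(0.643·207) = 0.0300 s.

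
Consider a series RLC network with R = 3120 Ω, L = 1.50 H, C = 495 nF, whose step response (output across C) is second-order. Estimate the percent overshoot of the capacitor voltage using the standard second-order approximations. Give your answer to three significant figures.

For a series RLC circuit (capacitor voltage as output), ω_n = 1/√(LC) = 1/√(1.50 H · 495 nF) = 1160 rad/s.
ζ = (R/2)·√(C/L) = (3120/2)·√(495 nF/1.50 H) = 0.896.
%OS = 100·exp(−πζ/√(1−ζ²)) = 0.176%.

%OS ≈ 0.176%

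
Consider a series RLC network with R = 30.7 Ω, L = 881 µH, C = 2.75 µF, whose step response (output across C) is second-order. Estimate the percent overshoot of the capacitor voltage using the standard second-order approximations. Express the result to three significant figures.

%OS ≈ 0.531%

For a series RLC circuit (capacitor voltage as output), ω_n = 1/√(LC) = 1/√(881 µH · 2.75 µF) = 20300 rad/s.
ζ = (R/2)·√(C/L) = (30.7/2)·√(2.75 µF/881 µH) = 0.858.
Overshoot: exp(−π·0.858/√(1−0.858²)) = 0.00531, i.e. 0.531%.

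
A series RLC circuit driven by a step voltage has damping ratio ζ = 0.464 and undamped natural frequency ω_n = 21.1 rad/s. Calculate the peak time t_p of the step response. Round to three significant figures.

t_p ≈ 0.168 s

The damped frequency is ω_d = ω_n√(1−ζ²) = 21.1·√(1−0.215) = 18.7 rad/s.
Peak time t_p = π/ω_d = π/18.7 = 0.168 s.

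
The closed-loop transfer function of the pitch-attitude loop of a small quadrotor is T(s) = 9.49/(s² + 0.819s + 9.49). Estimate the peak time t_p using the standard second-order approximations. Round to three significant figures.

Comparing the denominator to s² + 2ζω_n s + ω_n²: ω_n = √9.49 = 3.08 rad/s, and 2ζω_n = 0.819 so ζ = 0.819/(2·3.08) = 0.133.
ω_d = 3.08·√(1 − 0.133²) = 3.05 rad/s. Then t_p = π/ω_d = 1.03 s.

t_p ≈ 1.03 s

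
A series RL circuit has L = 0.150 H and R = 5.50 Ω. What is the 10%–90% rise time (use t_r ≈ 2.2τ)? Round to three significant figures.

τ = L/R = 0.150/5.50 = 0.0273 s.
t_r ≈ 2.2τ = 0.0600 s.

t_r ≈ 0.0600 s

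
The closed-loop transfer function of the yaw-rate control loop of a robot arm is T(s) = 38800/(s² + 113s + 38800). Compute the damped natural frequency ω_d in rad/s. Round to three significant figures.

Matching coefficients with s² + 2ζω_n s + ω_n² gives ω_n² = 38800 ⇒ ω_n = 197 rad/s, and ζ = 113/(2ω_n) = 0.287.
The damped frequency ω_d = ω_n√(1−ζ²) = 189 rad/s.

ω_d ≈ 189 rad/s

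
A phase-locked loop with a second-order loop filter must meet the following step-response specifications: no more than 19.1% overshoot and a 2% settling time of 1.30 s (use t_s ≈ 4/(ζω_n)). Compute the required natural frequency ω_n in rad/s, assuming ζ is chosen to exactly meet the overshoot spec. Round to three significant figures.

ω_n ≈ 6.60 rad/s

Inverting the overshoot relation: ζ = |ln 0.191|/√(π² + ln²0.191) = 0.466.
From t_s ≈ 4/(ζω_n): ω_n = 4/(ζ·t_s) = 4/(0.466·1.30) = 6.60 rad/s.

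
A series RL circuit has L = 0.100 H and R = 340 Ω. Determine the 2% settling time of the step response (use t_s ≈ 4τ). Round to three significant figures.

t_s ≈ 0.00118 s

τ = L/R = 0.100/340 = 0.000294 s.
t_s ≈ 4τ = 0.00118 s.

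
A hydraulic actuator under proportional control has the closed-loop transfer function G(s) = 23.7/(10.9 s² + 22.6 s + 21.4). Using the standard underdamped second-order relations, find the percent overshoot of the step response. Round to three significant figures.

%OS ≈ 3.16%

Dividing through by 10.9: denominator becomes s² + 2.073 s + 1.963.
So ω_n = √1.963 = 1.40 rad/s and ζ = 2.073/(2·1.40) = 0.740.
%OS = 100 e^{−πζ/√(1−ζ²)} with ζ = 0.740 gives 3.16%.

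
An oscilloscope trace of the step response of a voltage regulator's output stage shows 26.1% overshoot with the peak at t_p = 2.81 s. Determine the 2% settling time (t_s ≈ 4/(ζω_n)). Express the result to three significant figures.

ζ from %OS: ζ = |ln 0.261|/√(π²+ln²0.261) = 0.393.
From t_p = π/ω_d, ω_d = π/2.81 = 1.12 rad/s, so ω_n = ω_d/√(1−ζ²) = 1.22 rad/s.
t_s ≈ 4/(ζω_n) = 4/(0.393·1.22) = 8.37 s.

t_s ≈ 8.37 s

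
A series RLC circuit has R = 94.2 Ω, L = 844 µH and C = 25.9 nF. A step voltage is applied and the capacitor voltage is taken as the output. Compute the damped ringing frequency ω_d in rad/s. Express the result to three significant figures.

ω_d ≈ 206000 rad/s

For a series RLC circuit (capacitor voltage as output), ω_n = 1/√(LC) = 1/√(844 µH · 25.9 nF) = 214000 rad/s.
ζ = (R/2)·√(C/L) = (94.2/2)·√(25.9 nF/844 µH) = 0.261.
ω_d = ω_n√(1−ζ²) = 206000 rad/s.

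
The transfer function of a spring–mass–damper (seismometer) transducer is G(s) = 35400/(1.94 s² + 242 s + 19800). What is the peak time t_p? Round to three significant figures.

t_p ≈ 0.0395 s

Dividing through by 1.94: denominator becomes s² + 124.7 s + 10210.
So ω_n = √10210 = 101 rad/s and ζ = 124.7/(2·101) = 0.617.
ω_d = ω_n√(1−ζ²) = 79.5 rad/s. t_p = π/ω_d = 0.0395 s.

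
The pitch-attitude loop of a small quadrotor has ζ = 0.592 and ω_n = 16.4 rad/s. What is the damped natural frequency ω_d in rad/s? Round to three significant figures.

ω_d ≈ 13.2 rad/s

ω_d = ω_n√(1−ζ²) = 16.4·√0.650 = 13.2 rad/s.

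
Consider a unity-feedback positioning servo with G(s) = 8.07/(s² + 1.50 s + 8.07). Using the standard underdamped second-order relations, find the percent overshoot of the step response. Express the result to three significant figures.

%OS ≈ 42.3%

ω_n = √8.07 = 2.84 rad/s; ζ = 1.50/(2·2.84) = 0.264.
%OS = 100 e^{−πζ/√(1−ζ²)} with ζ = 0.264 gives 42.3%.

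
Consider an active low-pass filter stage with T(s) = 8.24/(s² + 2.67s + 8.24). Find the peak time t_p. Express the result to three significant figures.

ω_n = √8.24 = 2.87 rad/s; ζ = 2.67/(2·2.87) = 0.465.
ω_d = ω_n√(1−ζ²) = 2.54 rad/s. Then t_p = π/ω_d = 1.24 s.

t_p ≈ 1.24 s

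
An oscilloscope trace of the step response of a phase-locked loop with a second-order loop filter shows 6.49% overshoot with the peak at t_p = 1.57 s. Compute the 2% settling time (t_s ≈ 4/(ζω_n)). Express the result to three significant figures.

t_s ≈ 2.30 s

From the overshoot, ζ = −ln(OS)/√(π²+ln²(OS)) = 0.657.
t_p = π/ω_d ⇒ ω_d = 2.00 rad/s; then ω_n = ω_d/√(1−ζ²) = 2.65 rad/s.
t_s ≈ 4/(ζω_n) = 4/(0.657·2.65) = 2.30 s.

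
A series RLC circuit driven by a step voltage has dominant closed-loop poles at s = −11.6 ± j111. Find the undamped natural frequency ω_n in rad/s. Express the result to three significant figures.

ω_n ≈ 112 rad/s

With σ = 11.6, ω_d = 111: ω_n = √(σ²+ω_d²) = 112 rad/s, ζ = σ/ω_n = 0.104.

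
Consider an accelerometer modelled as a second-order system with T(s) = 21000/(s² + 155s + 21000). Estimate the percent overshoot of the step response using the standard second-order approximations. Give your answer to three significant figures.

ω_n = √21000 = 145 rad/s; ζ = 155/(2·145) = 0.535.
Overshoot: exp(−π·0.535/√(1−0.535²)) = 0.137, i.e. 13.7%.

%OS ≈ 13.7%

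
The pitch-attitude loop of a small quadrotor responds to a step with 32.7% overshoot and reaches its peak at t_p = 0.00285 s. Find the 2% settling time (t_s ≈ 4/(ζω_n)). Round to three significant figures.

The overshoot fixes ζ = −ln(OS)/√(π²+ln²(OS)) = 0.335.
From t_p = π/ω_d, ω_d = π/0.00285 = 1100 rad/s, so ω_n = ω_d/√(1−ζ²) = 1170 rad/s.
t_s ≈ 4/(ζω_n) = 4/(0.335·1170) = 0.0102 s.

t_s ≈ 0.0102 s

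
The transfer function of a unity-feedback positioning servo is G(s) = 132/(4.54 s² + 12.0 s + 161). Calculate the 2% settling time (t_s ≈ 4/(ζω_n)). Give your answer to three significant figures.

t_s ≈ 3.03 s

Dividing through by 4.54: denominator becomes s² + 2.643 s + 35.46.
So ω_n = √35.46 = 5.96 rad/s and ζ = 2.643/(2·5.96) = 0.222.
t_s ≈ 4/(ζω_n) = 3.03 s.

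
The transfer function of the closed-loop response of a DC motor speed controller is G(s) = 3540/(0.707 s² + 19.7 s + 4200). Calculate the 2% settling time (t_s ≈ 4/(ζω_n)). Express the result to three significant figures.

t_s ≈ 0.287 s

Dividing through by 0.707: denominator becomes s² + 27.86 s + 5941.
So ω_n = √5941 = 77.1 rad/s and ζ = 27.86/(2·77.1) = 0.181.
t_s ≈ 4/(ζω_n) = 0.287 s.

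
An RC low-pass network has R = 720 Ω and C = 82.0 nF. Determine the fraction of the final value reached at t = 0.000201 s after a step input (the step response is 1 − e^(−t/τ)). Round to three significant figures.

y/y_∞ ≈ 0.967

τ = RC = 720 × 82.0 nF = 0.0000590 s.
y(t)/y_∞ = 1 − e^(−t/τ) = 1 − e^(−0.000201/0.0000590) = 1 − e^(−3.40) = 0.967.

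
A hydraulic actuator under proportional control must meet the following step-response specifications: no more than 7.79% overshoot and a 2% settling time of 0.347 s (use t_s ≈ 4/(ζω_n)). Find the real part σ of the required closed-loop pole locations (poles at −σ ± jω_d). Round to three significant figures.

The settling-time spec alone fixes σ = ζω_n = 4/t_s = 4/0.347 = 11.5.
(Overshoot then fixes ζ = 0.631 and hence ω_d = σ·√(1−ζ²)/ζ = 14.2 rad/s.)

σ ≈ 11.5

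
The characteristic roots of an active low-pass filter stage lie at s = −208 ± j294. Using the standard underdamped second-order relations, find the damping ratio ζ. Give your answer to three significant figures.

ζ ≈ 0.578

|pole| = ω_n = √(208² + 294²) = 360 rad/s; ζ = cos θ = σ/ω_n = 0.578.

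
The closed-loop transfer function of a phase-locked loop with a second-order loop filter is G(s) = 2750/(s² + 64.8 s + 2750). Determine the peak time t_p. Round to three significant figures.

t_p ≈ 0.0762 s

ω_n = √2750 = 52.4 rad/s; ζ = 64.8/(2·52.4) = 0.618.
ω_d = ω_n√(1−ζ²) = 41.2 rad/s. Then t_p = π/ω_d = 0.0762 s.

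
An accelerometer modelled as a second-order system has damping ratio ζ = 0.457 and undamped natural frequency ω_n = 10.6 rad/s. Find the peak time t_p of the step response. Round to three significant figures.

t_p ≈ 0.333 s

The damped frequency is ω_d = ω_n√(1−ζ²) = 10.6·√(1−0.209) = 9.43 rad/s.
Peak time t_p = π/ω_d = π/9.43 = 0.333 s.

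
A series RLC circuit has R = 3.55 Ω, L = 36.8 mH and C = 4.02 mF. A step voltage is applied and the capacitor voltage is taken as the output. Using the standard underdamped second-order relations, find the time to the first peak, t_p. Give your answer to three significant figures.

t_p ≈ 0.0472 s

For a series RLC circuit (capacitor voltage as output), ω_n = 1/√(LC) = 1/√(36.8 mH · 4.02 mF) = 82.2 rad/s.
ζ = (R/2)·√(C/L) = (3.55/2)·√(4.02 mF/36.8 mH) = 0.587.
ω_d = 82.2·√(1 − 0.587²) = 66.6 rad/s. t_p = π/ω_d = 0.0472 s.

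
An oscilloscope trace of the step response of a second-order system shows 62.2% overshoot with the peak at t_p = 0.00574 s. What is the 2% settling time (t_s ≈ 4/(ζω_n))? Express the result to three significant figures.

t_s ≈ 0.0484 s

From the overshoot, ζ = −ln(OS)/√(π²+ln²(OS)) = 0.149.
From t_p = π/ω_d, ω_d = π/0.00574 = 547 rad/s, so ω_n = ω_d/√(1−ζ²) = 554 rad/s.
t_s ≈ 4/(ζω_n) = 4/(0.149·554) = 0.0484 s.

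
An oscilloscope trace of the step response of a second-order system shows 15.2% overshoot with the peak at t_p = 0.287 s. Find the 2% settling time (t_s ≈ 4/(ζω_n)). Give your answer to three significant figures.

t_s ≈ 0.609 s

From the overshoot, ζ = −ln(OS)/√(π²+ln²(OS)) = 0.514.
t_p = π/ω_d ⇒ ω_d = 10.9 rad/s; then ω_n = ω_d/√(1−ζ²) = 12.8 rad/s.
t_s ≈ 4/(ζω_n) = 4/(0.514·12.8) = 0.609 s.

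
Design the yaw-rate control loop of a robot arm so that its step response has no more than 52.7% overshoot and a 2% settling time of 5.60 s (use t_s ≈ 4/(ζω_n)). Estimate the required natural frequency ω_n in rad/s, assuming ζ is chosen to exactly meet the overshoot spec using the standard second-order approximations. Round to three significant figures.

ω_n ≈ 3.58 rad/s

ζ = −ln(OS)/√(π² + (ln OS)²). With OS = 0.527, ln OS = −0.6406 and ζ = 0.6406/3.206 = 0.200.
From t_s ≈ 4/(ζω_n): ω_n = 4/(ζ·t_s) = 4/(0.200·5.60) = 3.58 rad/s.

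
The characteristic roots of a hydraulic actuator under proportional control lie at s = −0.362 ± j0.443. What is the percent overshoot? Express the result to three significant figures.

|pole| = ω_n = √(0.362² + 0.443²) = 0.572 rad/s; ζ = cos θ = σ/ω_n = 0.633.
Overshoot: exp(−π·0.633/√(1−0.633²)) = 0.0768, i.e. 7.68%.

%OS ≈ 7.68%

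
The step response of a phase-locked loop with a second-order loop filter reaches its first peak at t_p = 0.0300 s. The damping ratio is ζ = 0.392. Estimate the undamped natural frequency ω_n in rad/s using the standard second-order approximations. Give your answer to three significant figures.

Peak time t_p = π/ω_d, so ω_d = π/t_p = π/0.0300 = 105 rad/s.
ω_n = ω_d/√(1−ζ²) = 105/√0.846 = 114 rad/s.

ω_n ≈ 114 rad/s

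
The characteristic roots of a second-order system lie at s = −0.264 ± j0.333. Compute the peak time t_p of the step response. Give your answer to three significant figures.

t_p ≈ 9.43 s

t_p = π/ω_d with ω_d = 0.333 (the imaginary part), so t_p = 9.43 s.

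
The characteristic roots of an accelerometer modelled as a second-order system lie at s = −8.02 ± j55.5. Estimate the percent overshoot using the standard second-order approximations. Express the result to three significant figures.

With σ = 8.02, ω_d = 55.5: ω_n = √(σ²+ω_d²) = 56.1 rad/s, ζ = σ/ω_n = 0.143.
%OS = 100·exp(−πζ/√(1−ζ²)) = 63.5%.

%OS ≈ 63.5%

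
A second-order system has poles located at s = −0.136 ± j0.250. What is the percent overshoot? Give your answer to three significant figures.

%OS ≈ 18.1%

The poles are at −σ ± jω_d with σ = 0.136 and ω_d = 0.250, so ω_n = √(σ²+ω_d²) = 0.285 rad/s and ζ = σ/ω_n = 0.478.
%OS = 100·exp(−πζ/√(1−ζ²)) = 18.1%.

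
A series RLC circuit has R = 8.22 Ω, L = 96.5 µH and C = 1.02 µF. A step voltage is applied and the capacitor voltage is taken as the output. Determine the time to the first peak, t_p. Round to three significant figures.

For a series RLC circuit (capacitor voltage as output), ω_n = 1/√(LC) = 1/√(96.5 µH · 1.02 µF) = 101000 rad/s.
ζ = (R/2)·√(C/L) = (8.22/2)·√(1.02 µF/96.5 µH) = 0.423.
The damped frequency ω_d = ω_n√(1−ζ²) = 91400 rad/s. t_p = π/ω_d = 0.0000344 s.

t_p ≈ 0.0000344 s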